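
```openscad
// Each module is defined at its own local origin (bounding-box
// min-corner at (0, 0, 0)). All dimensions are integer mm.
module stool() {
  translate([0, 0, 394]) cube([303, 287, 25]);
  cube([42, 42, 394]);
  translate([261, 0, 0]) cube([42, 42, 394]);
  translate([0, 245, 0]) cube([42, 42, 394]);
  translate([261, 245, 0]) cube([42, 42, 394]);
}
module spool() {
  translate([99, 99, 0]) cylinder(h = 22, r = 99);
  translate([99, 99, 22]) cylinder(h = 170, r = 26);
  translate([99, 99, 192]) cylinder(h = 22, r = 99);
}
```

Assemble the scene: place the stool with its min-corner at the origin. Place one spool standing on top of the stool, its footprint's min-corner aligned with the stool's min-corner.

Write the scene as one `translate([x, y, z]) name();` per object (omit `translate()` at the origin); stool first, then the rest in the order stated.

stool();
translate([0, 0, 419]) spool();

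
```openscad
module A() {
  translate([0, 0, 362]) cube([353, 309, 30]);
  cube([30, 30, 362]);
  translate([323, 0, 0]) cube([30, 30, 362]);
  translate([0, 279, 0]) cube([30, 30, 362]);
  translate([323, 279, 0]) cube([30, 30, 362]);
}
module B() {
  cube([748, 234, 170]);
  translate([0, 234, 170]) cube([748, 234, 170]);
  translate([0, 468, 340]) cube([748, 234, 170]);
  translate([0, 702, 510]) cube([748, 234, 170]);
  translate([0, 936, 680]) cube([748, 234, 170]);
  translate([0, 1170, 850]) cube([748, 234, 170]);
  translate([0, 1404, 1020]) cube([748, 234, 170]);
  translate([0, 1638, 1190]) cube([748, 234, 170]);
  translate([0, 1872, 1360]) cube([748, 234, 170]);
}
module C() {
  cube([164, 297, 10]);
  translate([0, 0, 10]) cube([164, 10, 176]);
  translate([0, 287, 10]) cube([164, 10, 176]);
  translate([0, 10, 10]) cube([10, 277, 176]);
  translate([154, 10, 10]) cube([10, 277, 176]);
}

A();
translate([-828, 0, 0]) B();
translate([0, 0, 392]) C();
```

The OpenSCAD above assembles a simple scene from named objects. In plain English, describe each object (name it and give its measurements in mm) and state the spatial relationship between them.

A is a four-legged stool. The seat is a 353×309×30 mm slab whose top surface is at z = 392 mm; four square legs, each 30×30 mm in cross-section, run from the floor (z = 0) to the underside of the seat, each flush with a corner of the seat.

B is a run of 9 identical solid stair steps. Each tread is 748×234 mm and each step block is 170 mm high. Step 1 rests on the floor; step k is offset from step 1 by (k−1)×234 mm in y and (k−1)×170 mm in z.

C is an open-topped rectangular box: outside dimensions 164×297×186 mm, with a uniform wall and base thickness of 10 mm. The base is a full 164×297 slab on the floor; four walls sit on top of the base. The front and back walls (the −y and +y sides) span the full width; the two side walls fit between them.

The staircase is on the floor beside the stool on its −x side. The open box is on top of the stool.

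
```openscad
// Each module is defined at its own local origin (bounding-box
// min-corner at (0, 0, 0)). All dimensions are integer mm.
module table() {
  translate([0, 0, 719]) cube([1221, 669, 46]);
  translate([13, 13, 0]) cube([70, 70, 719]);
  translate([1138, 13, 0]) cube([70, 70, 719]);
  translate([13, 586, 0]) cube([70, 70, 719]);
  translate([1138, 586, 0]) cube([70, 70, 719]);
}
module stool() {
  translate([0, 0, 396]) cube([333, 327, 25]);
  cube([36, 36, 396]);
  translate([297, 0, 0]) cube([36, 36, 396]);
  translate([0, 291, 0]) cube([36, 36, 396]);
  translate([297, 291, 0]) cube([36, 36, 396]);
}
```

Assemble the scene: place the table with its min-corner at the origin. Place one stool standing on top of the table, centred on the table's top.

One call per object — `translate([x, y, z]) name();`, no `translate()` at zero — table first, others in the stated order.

table();
translate([444, 171, 765]) stool();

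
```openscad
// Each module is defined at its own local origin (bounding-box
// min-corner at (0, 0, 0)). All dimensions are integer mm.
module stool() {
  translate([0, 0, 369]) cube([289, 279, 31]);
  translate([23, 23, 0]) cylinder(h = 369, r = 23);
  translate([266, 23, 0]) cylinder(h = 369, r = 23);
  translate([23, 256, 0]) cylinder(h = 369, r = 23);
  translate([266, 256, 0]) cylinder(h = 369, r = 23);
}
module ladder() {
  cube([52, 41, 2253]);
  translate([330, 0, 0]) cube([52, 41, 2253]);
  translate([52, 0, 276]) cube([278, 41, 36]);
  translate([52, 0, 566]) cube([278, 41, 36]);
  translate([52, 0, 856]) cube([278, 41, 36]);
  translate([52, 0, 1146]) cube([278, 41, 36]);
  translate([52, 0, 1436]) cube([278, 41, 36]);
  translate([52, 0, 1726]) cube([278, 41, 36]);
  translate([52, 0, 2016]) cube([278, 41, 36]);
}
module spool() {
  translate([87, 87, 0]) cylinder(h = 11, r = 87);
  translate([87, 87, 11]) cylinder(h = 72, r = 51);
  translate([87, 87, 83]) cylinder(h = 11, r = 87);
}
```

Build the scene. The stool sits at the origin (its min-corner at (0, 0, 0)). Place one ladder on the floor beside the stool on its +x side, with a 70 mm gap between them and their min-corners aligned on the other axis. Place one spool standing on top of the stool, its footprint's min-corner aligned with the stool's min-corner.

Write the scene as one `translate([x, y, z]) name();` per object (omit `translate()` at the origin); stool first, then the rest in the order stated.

stool();
translate([359, 0, 0]) ladder();
translate([0, 0, 400]) spool();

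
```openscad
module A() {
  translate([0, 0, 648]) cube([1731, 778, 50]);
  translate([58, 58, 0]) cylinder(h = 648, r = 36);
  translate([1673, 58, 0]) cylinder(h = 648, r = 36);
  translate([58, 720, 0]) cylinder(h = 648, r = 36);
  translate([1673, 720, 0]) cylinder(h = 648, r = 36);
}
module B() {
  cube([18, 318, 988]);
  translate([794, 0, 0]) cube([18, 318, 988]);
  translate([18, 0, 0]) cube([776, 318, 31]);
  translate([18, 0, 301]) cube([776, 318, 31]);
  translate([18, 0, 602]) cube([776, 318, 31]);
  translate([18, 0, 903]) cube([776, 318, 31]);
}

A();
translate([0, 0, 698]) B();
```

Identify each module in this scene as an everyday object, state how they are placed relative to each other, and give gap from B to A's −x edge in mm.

The bookshelf's min-x is at 0; the table's min-x is 0; gap = 0 mm.

A is a table. B is a bookshelf. The bookshelf is on top of the table. The gap from the bookshelf to the table's −x edge is 0 mm.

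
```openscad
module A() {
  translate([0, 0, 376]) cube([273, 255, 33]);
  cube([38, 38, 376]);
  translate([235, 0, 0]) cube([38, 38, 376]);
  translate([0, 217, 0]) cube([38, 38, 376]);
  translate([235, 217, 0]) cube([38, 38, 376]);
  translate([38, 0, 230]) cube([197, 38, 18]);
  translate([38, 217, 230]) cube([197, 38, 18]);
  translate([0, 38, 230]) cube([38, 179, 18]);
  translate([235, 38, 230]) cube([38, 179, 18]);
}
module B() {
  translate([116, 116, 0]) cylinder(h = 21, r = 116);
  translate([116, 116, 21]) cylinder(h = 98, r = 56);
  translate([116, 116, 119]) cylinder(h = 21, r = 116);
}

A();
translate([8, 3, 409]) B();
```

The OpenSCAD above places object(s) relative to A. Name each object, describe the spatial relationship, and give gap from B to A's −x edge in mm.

The spool's min-x is at 8; the stool's min-x is 0; gap = 8 mm.

A is a stool. B is a spool. The spool is on top of the stool. The gap from the spool to the stool's −x edge is 8 mm.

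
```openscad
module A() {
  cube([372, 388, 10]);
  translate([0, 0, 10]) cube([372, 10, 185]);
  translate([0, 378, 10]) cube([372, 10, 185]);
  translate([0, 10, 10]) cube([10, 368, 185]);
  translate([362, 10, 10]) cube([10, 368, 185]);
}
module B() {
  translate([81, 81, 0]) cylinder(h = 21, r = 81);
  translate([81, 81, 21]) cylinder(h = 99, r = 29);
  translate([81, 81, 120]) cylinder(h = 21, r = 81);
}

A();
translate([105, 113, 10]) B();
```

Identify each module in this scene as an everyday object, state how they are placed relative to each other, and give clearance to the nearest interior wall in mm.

Clearances: x = 95, y = 103; minimum 95 mm.

A is an open box. B is a spool. The spool sits inside the open box, centred. The clearance to the nearest interior wall is 95 mm.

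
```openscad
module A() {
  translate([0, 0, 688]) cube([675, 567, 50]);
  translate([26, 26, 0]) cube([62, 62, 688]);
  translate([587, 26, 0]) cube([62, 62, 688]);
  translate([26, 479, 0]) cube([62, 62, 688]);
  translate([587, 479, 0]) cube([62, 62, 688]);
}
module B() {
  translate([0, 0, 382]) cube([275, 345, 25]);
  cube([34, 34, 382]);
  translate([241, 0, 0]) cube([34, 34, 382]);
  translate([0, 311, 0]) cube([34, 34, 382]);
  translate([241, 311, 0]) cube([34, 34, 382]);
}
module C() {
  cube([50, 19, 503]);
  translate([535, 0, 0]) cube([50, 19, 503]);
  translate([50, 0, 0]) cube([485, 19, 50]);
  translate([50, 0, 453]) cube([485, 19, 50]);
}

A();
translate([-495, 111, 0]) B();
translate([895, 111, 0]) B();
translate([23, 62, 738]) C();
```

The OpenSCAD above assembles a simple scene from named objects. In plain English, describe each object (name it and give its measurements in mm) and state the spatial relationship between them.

A is a table with a 675×567 mm rectangular top, 50 mm thick, top surface at z = 738 mm, supported by four 62×62 mm square legs, each inset 26 mm from the nearest pair of top edges, running from the floor.

B is a simple wooden stool: a rectangular seat 275 mm (x) by 345 mm (y), 25 mm thick, top face at z = 407 mm, on four square legs, each 34×34 mm in cross-section. The legs rest on z = 0, each flush with a corner of the seat.

C is a picture frame with a 485×403 mm rectangular opening (x by z) and a uniform 50 mm border on every side. Frame depth is 19 mm along y. It is built from two vertical stiles running the full outside height and two horizontal rails spanning the gap between the stiles.

Two stools sit around the table at the −x, +x sides. The picture frame is on top of the table.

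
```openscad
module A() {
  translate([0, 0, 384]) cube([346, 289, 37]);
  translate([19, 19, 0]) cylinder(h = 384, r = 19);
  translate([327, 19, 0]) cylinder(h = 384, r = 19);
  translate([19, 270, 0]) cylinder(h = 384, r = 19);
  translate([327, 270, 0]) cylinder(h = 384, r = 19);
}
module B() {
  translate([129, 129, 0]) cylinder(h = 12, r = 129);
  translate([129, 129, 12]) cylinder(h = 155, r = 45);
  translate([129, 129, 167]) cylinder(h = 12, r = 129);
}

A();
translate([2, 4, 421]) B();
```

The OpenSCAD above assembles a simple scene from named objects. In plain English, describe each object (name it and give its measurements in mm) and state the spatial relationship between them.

A is a simple wooden stool: a rectangular seat 346 mm (x) by 289 mm (y), 37 mm thick, top face at z = 421 mm, on four round legs, each 38 mm in diameter. The legs rest on z = 0, each leg's axis is inset half a diameter from the nearest pair of seat edges (so the leg's bounding box is flush with the corner).

B is a spool: two coaxial disc flanges of radius 129 mm and thickness 12 mm, joined by a core cylinder of radius 45 mm and height 155 mm. The lower flange rests on z = 0 and the three cylinders share a vertical axis.

The spool is on top of the stool.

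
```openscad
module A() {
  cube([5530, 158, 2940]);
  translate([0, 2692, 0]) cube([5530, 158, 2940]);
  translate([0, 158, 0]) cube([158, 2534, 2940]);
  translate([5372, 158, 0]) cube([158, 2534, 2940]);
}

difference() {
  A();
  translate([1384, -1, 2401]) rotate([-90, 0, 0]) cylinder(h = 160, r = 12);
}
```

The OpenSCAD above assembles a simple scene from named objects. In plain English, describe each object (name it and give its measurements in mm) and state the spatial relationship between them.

A is a box-shaped house frame (walls only): outside footprint 5530×2850 mm, wall height 2940 mm, wall thickness 158 mm. The two y-facing walls run the full x-width; the two x-facing walls fit between the inner faces of the y-facing walls.

The house frame has a circular hole of radius 12 mm through its front wall, centred at (x = 1384, z = 2401).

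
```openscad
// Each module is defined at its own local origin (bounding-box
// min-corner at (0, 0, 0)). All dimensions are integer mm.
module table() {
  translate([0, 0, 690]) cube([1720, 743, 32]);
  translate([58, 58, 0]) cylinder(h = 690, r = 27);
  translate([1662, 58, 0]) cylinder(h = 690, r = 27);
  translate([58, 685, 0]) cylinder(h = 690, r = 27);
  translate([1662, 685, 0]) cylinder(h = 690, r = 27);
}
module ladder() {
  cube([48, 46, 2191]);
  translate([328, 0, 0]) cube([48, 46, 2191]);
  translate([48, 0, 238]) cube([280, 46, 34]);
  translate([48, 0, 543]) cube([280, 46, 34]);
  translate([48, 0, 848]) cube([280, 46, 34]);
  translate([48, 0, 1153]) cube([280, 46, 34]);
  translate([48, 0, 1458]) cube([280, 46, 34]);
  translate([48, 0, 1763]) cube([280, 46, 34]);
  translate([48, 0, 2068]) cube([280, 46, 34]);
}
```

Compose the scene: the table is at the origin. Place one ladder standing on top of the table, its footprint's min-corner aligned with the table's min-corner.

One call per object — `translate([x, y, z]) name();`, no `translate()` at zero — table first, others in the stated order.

table();
translate([0, 0, 722]) ladder();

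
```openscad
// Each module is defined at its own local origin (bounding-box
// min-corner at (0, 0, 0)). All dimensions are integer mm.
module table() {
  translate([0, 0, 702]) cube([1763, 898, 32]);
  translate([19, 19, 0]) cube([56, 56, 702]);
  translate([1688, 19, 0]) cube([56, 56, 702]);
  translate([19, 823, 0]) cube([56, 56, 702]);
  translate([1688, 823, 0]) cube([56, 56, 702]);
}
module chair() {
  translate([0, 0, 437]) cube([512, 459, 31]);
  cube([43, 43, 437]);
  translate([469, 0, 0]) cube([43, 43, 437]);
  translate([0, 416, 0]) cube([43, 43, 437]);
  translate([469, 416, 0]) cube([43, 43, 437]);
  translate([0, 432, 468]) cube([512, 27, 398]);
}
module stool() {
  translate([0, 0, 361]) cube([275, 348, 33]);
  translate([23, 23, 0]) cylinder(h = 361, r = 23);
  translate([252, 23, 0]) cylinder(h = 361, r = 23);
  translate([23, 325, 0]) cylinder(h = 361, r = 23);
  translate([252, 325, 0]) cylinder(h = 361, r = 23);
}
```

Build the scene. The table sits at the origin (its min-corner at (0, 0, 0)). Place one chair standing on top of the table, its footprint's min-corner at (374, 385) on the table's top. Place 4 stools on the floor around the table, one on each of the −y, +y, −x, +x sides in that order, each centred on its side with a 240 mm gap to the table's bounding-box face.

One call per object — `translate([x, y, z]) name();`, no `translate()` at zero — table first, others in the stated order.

table();
translate([374, 385, 734]) chair();
translate([744, -588, 0]) stool();
translate([744, 1138, 0]) stool();
translate([-515, 275, 0]) stool();
translate([2003, 275, 0]) stool();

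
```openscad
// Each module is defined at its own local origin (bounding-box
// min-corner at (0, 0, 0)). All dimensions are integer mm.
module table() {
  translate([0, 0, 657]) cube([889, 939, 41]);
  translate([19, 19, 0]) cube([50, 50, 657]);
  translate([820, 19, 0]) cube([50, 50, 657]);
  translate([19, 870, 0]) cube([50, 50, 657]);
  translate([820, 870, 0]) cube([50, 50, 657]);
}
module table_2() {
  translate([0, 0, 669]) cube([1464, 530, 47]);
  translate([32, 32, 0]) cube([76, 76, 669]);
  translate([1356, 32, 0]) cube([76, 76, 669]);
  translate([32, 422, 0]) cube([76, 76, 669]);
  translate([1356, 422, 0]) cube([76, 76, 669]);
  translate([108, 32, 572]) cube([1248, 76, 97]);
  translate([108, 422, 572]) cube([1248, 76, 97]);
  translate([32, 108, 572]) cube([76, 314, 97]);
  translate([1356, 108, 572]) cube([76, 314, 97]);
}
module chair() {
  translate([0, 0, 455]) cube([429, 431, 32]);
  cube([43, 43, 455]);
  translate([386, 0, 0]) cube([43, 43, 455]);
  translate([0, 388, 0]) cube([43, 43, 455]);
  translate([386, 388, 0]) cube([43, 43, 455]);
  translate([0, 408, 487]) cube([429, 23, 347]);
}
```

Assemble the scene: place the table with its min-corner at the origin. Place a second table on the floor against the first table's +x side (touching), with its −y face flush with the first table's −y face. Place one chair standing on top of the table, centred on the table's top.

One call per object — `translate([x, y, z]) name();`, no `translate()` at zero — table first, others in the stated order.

table();
translate([889, 0, 0]) table_2();
translate([230, 254, 698]) chair();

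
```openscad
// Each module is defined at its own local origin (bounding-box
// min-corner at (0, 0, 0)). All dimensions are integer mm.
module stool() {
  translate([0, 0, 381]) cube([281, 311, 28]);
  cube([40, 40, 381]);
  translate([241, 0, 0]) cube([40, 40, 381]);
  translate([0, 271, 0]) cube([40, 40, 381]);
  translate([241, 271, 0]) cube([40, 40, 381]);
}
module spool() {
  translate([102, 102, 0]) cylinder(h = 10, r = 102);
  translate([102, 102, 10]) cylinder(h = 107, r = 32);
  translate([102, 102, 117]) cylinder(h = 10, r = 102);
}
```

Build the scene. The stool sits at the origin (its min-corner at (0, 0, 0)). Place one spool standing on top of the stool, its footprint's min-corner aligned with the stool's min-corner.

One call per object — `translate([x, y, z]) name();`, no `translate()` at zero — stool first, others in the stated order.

stool();
translate([0, 0, 409]) spool();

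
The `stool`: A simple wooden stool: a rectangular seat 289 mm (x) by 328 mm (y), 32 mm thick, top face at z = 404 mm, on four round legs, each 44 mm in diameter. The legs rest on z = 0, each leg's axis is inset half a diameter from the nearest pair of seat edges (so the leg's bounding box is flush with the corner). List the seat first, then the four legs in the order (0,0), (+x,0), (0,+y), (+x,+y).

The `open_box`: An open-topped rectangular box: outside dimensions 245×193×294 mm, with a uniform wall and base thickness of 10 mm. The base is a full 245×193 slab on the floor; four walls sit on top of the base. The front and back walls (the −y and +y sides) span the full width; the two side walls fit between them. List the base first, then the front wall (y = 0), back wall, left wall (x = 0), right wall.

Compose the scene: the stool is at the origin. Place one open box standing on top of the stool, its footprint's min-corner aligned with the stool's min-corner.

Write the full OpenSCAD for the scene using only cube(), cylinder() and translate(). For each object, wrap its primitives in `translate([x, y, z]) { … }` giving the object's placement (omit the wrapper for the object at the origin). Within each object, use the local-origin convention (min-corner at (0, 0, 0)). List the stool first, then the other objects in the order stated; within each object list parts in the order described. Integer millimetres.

translate([0, 0, 372]) cube([289, 328, 32]);
translate([22, 22, 0]) cylinder(h = 372, r = 22);
translate([267, 22, 0]) cylinder(h = 372, r = 22);
translate([22, 306, 0]) cylinder(h = 372, r = 22);
translate([267, 306, 0]) cylinder(h = 372, r = 22);
translate([0, 0, 404]) {
  cube([245, 193, 10]);
  translate([0, 0, 10]) cube([245, 10, 284]);
  translate([0, 183, 10]) cube([245, 10, 284]);
  translate([0, 10, 10]) cube([10, 173, 284]);
  translate([235, 10, 10]) cube([10, 173, 284]);
}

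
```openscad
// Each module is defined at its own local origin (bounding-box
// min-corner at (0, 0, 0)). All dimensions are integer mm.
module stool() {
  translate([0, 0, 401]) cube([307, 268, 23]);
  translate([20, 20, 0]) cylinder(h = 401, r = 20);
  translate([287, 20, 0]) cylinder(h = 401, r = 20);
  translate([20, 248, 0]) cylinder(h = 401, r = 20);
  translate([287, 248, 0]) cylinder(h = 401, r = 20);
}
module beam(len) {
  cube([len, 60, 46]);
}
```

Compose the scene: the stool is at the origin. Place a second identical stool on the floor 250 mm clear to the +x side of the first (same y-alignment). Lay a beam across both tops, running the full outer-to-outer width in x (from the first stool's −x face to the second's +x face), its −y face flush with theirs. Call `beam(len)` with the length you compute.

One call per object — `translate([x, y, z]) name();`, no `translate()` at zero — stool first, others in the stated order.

stool();
translate([557, 0, 0]) stool();
translate([0, 0, 424]) beam(864);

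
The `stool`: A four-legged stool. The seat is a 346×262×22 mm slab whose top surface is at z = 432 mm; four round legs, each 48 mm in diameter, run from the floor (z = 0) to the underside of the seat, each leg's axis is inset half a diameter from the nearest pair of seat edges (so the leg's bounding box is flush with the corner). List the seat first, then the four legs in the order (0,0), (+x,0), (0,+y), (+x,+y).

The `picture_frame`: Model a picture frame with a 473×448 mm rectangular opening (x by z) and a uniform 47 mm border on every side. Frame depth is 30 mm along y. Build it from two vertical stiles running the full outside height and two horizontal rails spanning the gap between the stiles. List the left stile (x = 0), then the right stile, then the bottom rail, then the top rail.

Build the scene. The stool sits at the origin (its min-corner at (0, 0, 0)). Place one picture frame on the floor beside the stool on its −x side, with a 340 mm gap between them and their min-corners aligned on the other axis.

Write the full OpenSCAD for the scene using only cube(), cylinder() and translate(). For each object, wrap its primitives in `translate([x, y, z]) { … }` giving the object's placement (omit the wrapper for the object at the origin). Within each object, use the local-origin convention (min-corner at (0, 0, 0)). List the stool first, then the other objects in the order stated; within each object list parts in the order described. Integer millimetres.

translate([0, 0, 410]) cube([346, 262, 22]);
translate([24, 24, 0]) cylinder(h = 410, r = 24);
translate([322, 24, 0]) cylinder(h = 410, r = 24);
translate([24, 238, 0]) cylinder(h = 410, r = 24);
translate([322, 238, 0]) cylinder(h = 410, r = 24);
translate([-907, 0, 0]) {
  cube([47, 30, 542]);
  translate([520, 0, 0]) cube([47, 30, 542]);
  translate([47, 0, 0]) cube([473, 30, 47]);
  translate([47, 0, 495]) cube([473, 30, 47]);
}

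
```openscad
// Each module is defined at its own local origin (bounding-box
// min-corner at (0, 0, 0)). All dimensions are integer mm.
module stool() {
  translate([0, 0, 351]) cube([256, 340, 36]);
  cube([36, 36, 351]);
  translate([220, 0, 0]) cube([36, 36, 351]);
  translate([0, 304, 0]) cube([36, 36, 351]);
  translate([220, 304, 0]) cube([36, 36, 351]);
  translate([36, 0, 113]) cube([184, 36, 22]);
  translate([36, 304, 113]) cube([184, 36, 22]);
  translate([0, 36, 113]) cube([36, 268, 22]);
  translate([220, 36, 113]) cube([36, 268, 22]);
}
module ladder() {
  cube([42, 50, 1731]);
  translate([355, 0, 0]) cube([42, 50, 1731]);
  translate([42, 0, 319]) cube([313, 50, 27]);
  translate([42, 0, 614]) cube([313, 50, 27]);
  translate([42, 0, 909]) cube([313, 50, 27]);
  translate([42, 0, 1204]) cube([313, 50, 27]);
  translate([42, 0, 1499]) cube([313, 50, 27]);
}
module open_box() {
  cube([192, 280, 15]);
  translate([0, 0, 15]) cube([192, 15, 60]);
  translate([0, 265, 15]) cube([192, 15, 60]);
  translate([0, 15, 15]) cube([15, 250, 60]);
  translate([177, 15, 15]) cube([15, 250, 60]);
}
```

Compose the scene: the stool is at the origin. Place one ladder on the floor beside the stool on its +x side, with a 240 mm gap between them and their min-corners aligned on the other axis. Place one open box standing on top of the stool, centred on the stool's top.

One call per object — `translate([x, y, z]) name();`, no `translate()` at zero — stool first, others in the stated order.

stool();
translate([496, 0, 0]) ladder();
translate([32, 30, 387]) open_box();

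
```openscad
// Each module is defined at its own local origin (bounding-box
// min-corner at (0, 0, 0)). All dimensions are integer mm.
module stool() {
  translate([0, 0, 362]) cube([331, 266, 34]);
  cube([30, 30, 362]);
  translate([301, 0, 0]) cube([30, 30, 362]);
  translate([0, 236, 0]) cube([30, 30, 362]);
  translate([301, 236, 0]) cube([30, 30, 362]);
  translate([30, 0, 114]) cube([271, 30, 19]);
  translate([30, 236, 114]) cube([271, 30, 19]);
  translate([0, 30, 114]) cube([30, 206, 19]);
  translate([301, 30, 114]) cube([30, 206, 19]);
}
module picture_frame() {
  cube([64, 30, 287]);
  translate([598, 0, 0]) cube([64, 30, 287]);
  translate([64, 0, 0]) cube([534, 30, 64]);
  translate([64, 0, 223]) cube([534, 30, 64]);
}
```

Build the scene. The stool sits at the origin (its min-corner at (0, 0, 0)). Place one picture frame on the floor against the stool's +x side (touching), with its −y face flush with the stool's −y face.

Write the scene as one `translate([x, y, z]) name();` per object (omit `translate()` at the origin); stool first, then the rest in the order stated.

stool();
translate([331, 0, 0]) picture_frame();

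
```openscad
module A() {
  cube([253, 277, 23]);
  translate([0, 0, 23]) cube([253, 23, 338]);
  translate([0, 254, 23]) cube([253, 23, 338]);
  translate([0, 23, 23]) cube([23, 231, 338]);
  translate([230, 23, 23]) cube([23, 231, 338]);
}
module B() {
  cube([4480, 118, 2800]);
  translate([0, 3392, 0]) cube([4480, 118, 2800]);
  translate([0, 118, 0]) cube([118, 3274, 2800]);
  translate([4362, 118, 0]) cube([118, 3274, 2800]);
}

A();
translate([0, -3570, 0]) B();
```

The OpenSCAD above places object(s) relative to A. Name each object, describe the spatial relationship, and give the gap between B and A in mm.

The house frame's nearest face is 60 mm from the open box's −y face.

A is an open box. B is a house frame. The house frame is on the floor beside the open box on its −y side. The gap between the house frame and the open box is 60 mm.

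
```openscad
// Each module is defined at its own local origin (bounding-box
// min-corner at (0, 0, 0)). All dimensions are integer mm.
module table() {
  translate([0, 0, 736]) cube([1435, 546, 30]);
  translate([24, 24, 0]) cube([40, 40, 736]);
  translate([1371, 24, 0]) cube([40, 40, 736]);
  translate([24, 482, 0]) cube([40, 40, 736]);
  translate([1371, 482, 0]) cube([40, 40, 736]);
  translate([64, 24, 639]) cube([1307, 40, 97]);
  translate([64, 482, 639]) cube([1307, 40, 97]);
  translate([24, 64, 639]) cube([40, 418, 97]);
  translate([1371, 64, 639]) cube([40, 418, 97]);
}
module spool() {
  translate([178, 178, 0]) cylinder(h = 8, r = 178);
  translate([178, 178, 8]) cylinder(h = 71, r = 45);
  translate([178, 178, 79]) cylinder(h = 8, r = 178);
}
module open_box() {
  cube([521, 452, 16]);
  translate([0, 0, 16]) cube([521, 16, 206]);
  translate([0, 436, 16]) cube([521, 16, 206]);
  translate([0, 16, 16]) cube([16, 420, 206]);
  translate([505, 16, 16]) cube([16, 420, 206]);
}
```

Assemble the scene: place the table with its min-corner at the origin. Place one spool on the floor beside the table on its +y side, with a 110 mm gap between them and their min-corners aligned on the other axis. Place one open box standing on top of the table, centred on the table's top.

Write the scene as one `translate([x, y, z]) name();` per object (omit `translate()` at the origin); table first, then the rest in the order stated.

table();
translate([0, 656, 0]) spool();
translate([457, 47, 766]) open_box();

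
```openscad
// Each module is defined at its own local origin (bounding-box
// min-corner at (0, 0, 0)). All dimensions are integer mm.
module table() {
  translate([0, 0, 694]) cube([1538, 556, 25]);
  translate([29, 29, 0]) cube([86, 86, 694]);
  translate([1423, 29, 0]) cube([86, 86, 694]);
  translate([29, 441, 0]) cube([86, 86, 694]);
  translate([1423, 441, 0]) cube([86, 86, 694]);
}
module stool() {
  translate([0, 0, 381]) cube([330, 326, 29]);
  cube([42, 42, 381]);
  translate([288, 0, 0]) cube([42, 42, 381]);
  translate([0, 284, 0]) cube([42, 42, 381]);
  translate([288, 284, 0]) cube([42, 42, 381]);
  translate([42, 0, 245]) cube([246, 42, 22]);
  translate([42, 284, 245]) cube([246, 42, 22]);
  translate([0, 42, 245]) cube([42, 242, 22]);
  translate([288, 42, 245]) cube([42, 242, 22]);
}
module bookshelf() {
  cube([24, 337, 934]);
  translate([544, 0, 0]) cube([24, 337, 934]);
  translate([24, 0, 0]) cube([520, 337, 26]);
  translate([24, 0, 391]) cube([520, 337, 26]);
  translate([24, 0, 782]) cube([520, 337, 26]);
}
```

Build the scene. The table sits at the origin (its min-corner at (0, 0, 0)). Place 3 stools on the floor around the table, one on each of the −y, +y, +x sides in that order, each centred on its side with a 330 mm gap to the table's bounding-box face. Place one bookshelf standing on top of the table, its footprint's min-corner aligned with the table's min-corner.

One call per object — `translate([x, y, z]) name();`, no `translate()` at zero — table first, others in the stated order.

table();
translate([604, -656, 0]) stool();
translate([604, 886, 0]) stool();
translate([1868, 115, 0]) stool();
translate([0, 0, 719]) bookshelf();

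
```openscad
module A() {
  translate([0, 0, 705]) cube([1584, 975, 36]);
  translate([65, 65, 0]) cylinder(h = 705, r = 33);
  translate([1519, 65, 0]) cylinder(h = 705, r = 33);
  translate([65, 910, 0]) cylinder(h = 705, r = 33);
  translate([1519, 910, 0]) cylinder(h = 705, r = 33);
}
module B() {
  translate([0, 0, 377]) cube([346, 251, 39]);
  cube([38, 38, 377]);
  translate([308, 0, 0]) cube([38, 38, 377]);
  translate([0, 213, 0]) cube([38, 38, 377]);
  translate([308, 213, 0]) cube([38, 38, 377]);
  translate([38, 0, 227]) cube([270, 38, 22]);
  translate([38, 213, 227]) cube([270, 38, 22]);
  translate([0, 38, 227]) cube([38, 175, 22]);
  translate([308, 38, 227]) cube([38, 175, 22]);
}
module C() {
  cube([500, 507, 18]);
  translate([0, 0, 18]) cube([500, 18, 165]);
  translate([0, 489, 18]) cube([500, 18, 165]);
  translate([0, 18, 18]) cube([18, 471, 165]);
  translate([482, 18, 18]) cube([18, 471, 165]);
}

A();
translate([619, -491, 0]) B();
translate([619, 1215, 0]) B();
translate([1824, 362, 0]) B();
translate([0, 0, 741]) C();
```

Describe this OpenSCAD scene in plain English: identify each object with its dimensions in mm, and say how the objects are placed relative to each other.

A is a rectangular dining table. The top is 1584×975×36 mm with its upper surface at z = 741 mm. It stands on four round legs of 66 mm diameter, each leg's bounding box inset 32 mm from the nearest pair of top edges, running from the floor to the underside of the top.

B is a four-legged stool. The seat is a 346×251×39 mm slab whose top surface is at z = 416 mm; four square legs, each 38×38 mm in cross-section, run from the floor (z = 0) to the underside of the seat, each flush with a corner of the seat. Four stretchers, 38 mm wide and 22 mm tall, connect adjacent legs with their undersides at z = 227 mm, each running between the inner faces of the legs it joins and aligned with the legs' outer faces on the other axis.

C is an open storage box with external size 500×507×183 mm and wall thickness 18 mm (the base is also 18 mm thick). The base covers the whole footprint; the four walls stand on the base, with the y-facing walls full-width and the x-facing walls fitting between their inner faces.

Three stools sit around the table at the −y, +y, +x sides. The open box is on top of the table.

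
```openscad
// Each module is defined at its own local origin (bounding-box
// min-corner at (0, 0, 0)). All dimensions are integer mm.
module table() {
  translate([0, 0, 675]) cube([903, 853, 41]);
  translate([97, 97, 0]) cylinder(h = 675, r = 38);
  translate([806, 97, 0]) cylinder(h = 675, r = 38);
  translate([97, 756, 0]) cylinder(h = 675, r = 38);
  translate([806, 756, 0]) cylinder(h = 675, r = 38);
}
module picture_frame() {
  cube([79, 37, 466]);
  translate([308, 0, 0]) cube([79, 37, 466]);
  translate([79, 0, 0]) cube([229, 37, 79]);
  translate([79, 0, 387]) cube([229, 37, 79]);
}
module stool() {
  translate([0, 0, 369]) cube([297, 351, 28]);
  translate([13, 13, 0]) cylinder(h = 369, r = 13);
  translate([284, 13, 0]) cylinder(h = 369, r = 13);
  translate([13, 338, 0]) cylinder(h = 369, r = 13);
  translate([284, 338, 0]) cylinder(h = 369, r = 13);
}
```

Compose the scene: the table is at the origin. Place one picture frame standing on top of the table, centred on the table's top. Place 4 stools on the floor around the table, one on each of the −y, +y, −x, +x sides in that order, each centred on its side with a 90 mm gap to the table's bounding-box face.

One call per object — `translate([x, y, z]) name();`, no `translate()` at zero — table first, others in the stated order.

table();
translate([258, 408, 716]) picture_frame();
translate([303, -441, 0]) stool();
translate([303, 943, 0]) stool();
translate([-387, 251, 0]) stool();
translate([993, 251, 0]) stool();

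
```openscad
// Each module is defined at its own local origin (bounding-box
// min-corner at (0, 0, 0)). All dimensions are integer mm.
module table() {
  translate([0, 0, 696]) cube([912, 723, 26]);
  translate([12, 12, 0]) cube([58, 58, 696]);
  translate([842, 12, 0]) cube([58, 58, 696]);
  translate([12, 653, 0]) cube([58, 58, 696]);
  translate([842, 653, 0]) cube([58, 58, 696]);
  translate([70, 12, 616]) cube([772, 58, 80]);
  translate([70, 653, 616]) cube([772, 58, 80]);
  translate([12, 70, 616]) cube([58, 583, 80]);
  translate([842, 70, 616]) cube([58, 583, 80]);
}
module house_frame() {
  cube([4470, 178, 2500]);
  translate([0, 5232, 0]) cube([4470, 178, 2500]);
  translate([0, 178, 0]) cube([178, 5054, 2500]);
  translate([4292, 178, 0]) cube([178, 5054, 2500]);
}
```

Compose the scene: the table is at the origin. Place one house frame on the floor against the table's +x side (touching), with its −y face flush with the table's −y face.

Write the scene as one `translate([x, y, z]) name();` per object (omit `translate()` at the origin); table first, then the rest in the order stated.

table();
translate([912, 0, 0]) house_frame();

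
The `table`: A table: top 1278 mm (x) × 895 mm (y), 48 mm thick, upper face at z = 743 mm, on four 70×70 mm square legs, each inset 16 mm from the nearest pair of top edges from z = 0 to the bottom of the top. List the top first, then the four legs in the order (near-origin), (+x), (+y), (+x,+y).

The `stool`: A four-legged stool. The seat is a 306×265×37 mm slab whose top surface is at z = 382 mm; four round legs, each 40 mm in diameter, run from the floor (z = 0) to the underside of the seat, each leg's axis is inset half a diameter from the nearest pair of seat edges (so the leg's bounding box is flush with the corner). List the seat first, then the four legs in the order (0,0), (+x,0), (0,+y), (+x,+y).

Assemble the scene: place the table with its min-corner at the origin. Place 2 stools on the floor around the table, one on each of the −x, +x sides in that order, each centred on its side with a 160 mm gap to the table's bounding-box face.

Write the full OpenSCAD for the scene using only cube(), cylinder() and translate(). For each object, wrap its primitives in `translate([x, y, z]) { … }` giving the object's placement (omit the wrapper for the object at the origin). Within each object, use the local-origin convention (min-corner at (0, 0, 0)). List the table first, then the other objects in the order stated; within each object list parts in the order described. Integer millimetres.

translate([0, 0, 695]) cube([1278, 895, 48]);
translate([16, 16, 0]) cube([70, 70, 695]);
translate([1192, 16, 0]) cube([70, 70, 695]);
translate([16, 809, 0]) cube([70, 70, 695]);
translate([1192, 809, 0]) cube([70, 70, 695]);
translate([-466, 315, 0]) {
  translate([0, 0, 345]) cube([306, 265, 37]);
  translate([20, 20, 0]) cylinder(h = 345, r = 20);
  translate([286, 20, 0]) cylinder(h = 345, r = 20);
  translate([20, 245, 0]) cylinder(h = 345, r = 20);
  translate([286, 245, 0]) cylinder(h = 345, r = 20);
}
translate([1438, 315, 0]) {
  translate([0, 0, 345]) cube([306, 265, 37]);
  translate([20, 20, 0]) cylinder(h = 345, r = 20);
  translate([286, 20, 0]) cylinder(h = 345, r = 20);
  translate([20, 245, 0]) cylinder(h = 345, r = 20);
  translate([286, 245, 0]) cylinder(h = 345, r = 20);
}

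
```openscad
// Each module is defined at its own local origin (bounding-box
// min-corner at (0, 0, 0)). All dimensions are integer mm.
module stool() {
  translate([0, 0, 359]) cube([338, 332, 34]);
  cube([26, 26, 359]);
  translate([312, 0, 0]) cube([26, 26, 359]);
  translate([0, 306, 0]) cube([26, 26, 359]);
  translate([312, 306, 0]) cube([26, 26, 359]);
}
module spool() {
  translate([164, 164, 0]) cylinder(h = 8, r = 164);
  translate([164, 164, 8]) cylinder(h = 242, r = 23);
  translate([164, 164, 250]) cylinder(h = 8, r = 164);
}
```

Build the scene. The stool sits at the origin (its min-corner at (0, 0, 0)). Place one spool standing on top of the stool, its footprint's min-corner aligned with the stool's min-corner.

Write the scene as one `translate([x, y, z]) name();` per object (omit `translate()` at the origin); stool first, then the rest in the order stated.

stool();
translate([0, 0, 393]) spool();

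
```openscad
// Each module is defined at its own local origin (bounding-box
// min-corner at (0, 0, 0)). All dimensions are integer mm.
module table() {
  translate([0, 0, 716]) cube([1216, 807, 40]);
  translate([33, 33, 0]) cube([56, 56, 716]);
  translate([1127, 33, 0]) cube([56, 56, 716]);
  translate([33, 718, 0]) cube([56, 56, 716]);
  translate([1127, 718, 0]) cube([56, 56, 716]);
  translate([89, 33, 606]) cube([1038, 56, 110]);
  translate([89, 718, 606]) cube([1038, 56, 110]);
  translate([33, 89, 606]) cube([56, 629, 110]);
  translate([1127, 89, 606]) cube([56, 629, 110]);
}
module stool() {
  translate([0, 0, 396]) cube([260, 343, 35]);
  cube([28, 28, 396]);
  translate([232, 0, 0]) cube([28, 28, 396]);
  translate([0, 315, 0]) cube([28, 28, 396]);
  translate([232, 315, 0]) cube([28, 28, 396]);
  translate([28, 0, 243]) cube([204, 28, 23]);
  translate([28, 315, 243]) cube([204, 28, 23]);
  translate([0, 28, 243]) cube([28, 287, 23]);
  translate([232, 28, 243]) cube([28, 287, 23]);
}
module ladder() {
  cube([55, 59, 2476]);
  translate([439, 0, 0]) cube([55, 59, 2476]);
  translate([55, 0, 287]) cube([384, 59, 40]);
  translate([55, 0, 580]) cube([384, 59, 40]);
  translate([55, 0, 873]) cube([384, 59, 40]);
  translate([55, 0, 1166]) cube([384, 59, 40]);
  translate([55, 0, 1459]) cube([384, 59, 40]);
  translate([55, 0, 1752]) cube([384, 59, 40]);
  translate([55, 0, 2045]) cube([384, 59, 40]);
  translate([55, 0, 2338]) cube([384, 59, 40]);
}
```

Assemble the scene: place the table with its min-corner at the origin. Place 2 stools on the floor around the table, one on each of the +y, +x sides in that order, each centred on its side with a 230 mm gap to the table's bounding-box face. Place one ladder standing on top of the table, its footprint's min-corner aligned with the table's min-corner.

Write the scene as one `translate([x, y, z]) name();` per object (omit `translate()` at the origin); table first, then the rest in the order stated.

table();
translate([478, 1037, 0]) stool();
translate([1446, 232, 0]) stool();
translate([0, 0, 756]) ladder();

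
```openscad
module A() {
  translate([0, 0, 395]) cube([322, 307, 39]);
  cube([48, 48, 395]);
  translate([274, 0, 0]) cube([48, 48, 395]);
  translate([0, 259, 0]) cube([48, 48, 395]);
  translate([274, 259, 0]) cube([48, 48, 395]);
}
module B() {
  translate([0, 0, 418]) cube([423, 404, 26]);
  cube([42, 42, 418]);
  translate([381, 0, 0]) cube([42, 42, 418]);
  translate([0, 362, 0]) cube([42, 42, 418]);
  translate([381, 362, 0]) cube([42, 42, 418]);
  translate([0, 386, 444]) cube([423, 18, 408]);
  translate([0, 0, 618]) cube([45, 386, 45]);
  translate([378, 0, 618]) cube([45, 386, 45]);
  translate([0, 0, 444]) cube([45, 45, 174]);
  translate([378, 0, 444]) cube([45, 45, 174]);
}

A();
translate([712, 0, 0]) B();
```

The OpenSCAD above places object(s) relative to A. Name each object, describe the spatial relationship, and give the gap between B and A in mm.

The chair's nearest face is 390 mm from the stool's +x face.

A is a stool. B is a chair. The chair is on the floor beside the stool on its +x side. The gap between the chair and the stool is 390 mm.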